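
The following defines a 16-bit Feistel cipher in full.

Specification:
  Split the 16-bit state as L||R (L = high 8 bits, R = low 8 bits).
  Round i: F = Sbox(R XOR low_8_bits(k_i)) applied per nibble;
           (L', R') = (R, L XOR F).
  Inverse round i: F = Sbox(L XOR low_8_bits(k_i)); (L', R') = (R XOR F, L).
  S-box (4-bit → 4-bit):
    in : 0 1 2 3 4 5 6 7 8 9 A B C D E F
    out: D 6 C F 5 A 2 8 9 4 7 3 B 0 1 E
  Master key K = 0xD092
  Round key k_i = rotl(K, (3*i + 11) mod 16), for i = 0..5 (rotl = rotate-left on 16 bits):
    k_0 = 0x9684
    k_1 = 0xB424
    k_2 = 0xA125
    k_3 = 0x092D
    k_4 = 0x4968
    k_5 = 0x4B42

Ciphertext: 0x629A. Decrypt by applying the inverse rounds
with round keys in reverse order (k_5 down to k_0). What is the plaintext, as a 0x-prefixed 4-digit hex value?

0x2371

s_0 = ciphertext = 0x629A
s_1 = InvRound(s_0, k_5) = 0x5762
s_2 = InvRound(s_1, k_4) = 0x9C57
s_3 = InvRound(s_2, k_3) = 0x619C
s_4 = InvRound(s_3, k_2) = 0xC961
s_5 = InvRound(s_4, k_1) = 0x71C9
s_6 = InvRound(s_5, k_0) = 0x2371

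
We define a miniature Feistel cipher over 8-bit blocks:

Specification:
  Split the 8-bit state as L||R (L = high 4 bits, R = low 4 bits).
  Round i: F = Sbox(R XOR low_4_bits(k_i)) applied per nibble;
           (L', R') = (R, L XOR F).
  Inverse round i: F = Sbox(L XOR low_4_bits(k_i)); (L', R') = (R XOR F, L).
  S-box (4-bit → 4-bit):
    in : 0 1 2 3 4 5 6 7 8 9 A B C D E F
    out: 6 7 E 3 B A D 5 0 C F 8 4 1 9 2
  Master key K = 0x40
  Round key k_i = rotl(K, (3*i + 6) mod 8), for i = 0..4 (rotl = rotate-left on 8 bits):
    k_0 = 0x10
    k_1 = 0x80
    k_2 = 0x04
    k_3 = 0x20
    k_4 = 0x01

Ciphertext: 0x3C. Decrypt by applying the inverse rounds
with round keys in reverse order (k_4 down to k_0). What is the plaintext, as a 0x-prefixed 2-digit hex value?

0x54

s_0 = ciphertext = 0x3C
s_1 = InvRound(s_0, k_4) = 0x23
s_2 = InvRound(s_1, k_3) = 0xD2
s_3 = InvRound(s_2, k_2) = 0xED
s_4 = InvRound(s_3, k_1) = 0x4E
s_5 = InvRound(s_4, k_0) = 0x54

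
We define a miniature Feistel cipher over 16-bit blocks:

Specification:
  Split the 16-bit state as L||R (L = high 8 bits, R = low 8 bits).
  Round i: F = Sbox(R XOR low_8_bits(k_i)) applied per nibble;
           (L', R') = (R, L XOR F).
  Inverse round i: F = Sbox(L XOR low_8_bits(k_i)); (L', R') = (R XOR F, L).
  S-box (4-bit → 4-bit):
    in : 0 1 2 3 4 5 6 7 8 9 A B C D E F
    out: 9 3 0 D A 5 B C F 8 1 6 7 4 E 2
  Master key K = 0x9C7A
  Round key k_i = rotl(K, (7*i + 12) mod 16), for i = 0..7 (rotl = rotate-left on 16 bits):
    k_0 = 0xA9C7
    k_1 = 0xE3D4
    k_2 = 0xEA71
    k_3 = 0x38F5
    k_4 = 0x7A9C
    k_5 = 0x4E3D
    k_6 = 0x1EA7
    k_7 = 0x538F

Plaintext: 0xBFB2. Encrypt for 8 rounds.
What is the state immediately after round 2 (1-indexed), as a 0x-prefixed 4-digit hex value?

0x7AAC

s_0 = plaintext = 0xBFB2
s_1 = Round(s_0, k_0) = 0xB27A
s_2 = Round(s_1, k_1) = 0x7AAC
s_3 = Round(s_2, k_2) = 0xAC3E
s_4 = Round(s_3, k_3) = 0x3EDA
s_5 = Round(s_4, k_4) = 0xDA95
s_6 = Round(s_5, k_5) = 0x95C5
s_7 = Round(s_6, k_6) = 0xC525
s_8 = Round(s_7, k_7) = 0x25D4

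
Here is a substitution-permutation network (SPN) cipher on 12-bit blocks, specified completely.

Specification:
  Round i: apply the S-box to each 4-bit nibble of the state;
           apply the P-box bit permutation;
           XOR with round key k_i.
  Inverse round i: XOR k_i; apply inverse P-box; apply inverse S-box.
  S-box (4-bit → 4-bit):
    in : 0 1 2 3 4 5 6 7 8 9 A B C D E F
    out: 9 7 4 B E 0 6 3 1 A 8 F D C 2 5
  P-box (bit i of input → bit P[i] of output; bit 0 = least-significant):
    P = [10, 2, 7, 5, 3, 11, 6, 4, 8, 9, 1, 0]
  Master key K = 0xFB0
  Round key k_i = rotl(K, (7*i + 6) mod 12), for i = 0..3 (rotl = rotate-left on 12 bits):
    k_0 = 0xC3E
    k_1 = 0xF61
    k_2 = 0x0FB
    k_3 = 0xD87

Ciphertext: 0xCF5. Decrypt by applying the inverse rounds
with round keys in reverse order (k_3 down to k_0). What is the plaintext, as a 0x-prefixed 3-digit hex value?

s_0 = ciphertext = 0xCF5
s_1 = InvRound(s_0, k_3) = 0xFDA
s_2 = InvRound(s_1, k_2) = 0x3E0
s_3 = InvRound(s_2, k_1) = 0xAEF
s_4 = InvRound(s_3, k_0) = 0x9DF

0x9DF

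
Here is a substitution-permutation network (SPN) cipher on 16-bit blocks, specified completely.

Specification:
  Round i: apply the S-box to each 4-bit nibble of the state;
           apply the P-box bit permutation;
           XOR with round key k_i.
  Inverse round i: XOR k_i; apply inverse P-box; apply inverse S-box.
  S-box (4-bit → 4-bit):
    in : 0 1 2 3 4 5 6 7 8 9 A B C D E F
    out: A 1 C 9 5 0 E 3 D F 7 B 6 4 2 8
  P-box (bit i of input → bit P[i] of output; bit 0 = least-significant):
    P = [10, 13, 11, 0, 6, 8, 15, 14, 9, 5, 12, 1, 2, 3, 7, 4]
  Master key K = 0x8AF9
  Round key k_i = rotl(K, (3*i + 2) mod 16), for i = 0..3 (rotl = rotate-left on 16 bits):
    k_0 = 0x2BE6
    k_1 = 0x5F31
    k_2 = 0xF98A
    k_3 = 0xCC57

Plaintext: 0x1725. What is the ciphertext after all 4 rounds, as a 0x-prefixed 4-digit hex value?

s_0 = plaintext = 0x1725
s_1 = Round(s_0, k_0) = 0xE9C2
s_2 = Round(s_1, k_1) = 0xC41A
s_3 = Round(s_2, k_2) = 0xC742
s_4 = Round(s_3, k_3) = 0x46BE

0x46BE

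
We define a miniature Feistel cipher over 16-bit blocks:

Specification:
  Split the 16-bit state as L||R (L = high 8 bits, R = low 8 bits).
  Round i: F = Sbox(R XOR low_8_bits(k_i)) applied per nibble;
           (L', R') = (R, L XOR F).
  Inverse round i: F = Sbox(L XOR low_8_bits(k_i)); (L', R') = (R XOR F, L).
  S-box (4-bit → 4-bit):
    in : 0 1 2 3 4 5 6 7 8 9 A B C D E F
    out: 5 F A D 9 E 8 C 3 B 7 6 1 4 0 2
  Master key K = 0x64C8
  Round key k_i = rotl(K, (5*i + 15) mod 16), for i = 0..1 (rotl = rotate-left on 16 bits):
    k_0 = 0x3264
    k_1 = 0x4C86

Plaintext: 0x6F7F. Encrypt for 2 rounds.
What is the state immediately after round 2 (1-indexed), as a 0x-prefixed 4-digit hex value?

s_0 = plaintext = 0x6F7F
s_1 = Round(s_0, k_0) = 0x7F99
s_2 = Round(s_1, k_1) = 0x998D

0x998D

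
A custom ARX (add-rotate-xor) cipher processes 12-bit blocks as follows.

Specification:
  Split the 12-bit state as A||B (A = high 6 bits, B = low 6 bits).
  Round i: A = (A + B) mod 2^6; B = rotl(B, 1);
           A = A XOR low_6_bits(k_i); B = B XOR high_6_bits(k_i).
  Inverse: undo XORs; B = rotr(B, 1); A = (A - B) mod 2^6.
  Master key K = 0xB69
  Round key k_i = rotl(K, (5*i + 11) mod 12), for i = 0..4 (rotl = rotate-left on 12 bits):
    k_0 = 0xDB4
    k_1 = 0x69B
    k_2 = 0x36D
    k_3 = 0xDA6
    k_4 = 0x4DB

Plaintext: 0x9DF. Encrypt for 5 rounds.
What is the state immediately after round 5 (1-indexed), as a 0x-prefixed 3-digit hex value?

0x99B

s_0 = plaintext = 0x9DF
s_1 = Round(s_0, k_0) = 0xC88
s_2 = Round(s_1, k_1) = 0x84A
s_3 = Round(s_2, k_2) = 0x199
s_4 = Round(s_3, k_3) = 0xE44
s_5 = Round(s_4, k_4) = 0x99B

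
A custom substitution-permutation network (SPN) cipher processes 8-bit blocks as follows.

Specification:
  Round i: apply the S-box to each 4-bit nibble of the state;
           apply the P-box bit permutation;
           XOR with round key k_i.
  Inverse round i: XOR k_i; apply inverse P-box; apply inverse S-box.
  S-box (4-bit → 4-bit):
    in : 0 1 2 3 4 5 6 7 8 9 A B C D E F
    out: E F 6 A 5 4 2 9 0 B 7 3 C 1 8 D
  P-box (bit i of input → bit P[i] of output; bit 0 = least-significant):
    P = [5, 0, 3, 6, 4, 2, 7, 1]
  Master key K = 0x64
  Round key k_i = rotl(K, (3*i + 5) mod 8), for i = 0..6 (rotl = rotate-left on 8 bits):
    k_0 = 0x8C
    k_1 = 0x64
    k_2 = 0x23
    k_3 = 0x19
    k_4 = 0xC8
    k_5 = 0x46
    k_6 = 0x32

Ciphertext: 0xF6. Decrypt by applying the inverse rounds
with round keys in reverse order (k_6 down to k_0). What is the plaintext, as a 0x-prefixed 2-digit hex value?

s_0 = ciphertext = 0xF6
s_1 = InvRound(s_0, k_6) = 0x2E
s_2 = InvRound(s_1, k_5) = 0x8F
s_3 = InvRound(s_2, k_4) = 0x33
s_4 = InvRound(s_3, k_3) = 0xE4
s_5 = InvRound(s_4, k_2) = 0x03
s_6 = InvRound(s_5, k_1) = 0x39
s_7 = InvRound(s_6, k_0) = 0xAB

0xAB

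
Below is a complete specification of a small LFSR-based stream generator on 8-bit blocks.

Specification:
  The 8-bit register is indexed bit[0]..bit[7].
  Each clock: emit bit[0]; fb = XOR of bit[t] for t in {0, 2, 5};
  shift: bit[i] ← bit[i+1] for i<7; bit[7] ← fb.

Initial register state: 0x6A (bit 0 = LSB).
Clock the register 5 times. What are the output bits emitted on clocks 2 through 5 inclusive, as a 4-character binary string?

1010

reg_0 = 0x6A
clock 1: out=0, reg = 0xB5
clock 2: out=1, reg = 0xDA
clock 3: out=0, reg = 0x6D
clock 4: out=1, reg = 0xB6
clock 5: out=0, reg = 0x5B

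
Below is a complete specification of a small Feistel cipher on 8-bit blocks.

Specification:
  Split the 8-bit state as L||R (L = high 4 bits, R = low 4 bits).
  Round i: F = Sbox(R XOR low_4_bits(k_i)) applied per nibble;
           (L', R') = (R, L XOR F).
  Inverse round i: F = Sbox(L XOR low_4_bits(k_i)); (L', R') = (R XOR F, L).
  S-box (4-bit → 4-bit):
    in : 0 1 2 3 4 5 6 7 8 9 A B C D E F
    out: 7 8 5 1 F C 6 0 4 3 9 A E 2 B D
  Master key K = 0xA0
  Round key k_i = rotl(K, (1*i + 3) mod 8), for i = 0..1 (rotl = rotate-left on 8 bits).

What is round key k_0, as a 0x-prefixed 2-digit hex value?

K = 0xA0
k_0 = rotl(K, (1*0+3) mod 8) = rotl(K, 3) = 0x05

0x05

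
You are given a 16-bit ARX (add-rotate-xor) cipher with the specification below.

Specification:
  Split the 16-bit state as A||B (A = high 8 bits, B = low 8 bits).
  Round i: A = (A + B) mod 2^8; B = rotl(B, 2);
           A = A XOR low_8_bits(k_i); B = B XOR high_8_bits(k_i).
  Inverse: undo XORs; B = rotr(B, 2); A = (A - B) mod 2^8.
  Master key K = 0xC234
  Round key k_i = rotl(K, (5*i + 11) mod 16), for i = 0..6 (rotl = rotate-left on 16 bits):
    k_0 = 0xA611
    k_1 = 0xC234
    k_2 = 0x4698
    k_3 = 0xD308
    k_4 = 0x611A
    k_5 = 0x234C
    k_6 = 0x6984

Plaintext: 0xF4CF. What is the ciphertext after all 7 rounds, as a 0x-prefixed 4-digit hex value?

s_0 = plaintext = 0xF4CF
s_1 = Round(s_0, k_0) = 0xD299
s_2 = Round(s_1, k_1) = 0x5FA4
s_3 = Round(s_2, k_2) = 0x9BD4
s_4 = Round(s_3, k_3) = 0x6780
s_5 = Round(s_4, k_4) = 0xFD63
s_6 = Round(s_5, k_5) = 0x2CAE
s_7 = Round(s_6, k_6) = 0x5ED3

0x5ED3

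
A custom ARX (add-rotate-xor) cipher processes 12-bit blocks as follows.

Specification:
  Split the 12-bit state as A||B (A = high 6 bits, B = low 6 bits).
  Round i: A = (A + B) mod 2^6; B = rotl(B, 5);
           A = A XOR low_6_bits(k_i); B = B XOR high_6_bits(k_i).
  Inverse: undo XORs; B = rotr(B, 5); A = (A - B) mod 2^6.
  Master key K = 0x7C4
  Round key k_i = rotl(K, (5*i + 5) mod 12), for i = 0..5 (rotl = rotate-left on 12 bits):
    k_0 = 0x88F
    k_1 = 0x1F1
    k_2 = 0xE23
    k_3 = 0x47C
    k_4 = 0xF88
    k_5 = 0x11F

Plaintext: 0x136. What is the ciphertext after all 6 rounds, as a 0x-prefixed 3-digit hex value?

s_0 = plaintext = 0x136
s_1 = Round(s_0, k_0) = 0xD79
s_2 = Round(s_1, k_1) = 0x7FB
s_3 = Round(s_2, k_2) = 0xE45
s_4 = Round(s_3, k_3) = 0x0B3
s_5 = Round(s_4, k_4) = 0xF47
s_6 = Round(s_5, k_5) = 0x6E7

0x6E7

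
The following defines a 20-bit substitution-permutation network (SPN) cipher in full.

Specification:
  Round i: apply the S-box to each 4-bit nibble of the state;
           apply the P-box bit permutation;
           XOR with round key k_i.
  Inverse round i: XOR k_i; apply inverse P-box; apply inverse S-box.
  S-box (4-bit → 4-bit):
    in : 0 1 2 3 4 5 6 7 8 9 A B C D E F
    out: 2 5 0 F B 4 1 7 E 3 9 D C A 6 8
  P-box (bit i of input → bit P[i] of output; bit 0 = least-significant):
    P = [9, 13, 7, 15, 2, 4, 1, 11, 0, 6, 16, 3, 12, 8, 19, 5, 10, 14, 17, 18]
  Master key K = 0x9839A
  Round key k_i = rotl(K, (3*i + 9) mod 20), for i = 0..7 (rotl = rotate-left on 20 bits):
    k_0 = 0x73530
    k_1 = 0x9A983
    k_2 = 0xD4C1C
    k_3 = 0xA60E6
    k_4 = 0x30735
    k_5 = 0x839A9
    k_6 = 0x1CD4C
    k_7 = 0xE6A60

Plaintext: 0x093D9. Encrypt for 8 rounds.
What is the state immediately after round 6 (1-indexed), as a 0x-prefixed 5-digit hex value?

0x71E92

s_0 = plaintext = 0x093D9
s_1 = Round(s_0, k_0) = 0x64E69
s_2 = Round(s_1, k_1) = 0x89EE7
s_3 = Round(s_2, k_2) = 0xA3FCE
s_4 = Round(s_3, k_3) = 0x65D4C
s_5 = Round(s_4, k_4) = 0xB8BE9
s_6 = Round(s_5, k_5) = 0x71E92
s_7 = Round(s_6, k_6) = 0xA9918
s_8 = Round(s_7, k_7) = 0xADFA7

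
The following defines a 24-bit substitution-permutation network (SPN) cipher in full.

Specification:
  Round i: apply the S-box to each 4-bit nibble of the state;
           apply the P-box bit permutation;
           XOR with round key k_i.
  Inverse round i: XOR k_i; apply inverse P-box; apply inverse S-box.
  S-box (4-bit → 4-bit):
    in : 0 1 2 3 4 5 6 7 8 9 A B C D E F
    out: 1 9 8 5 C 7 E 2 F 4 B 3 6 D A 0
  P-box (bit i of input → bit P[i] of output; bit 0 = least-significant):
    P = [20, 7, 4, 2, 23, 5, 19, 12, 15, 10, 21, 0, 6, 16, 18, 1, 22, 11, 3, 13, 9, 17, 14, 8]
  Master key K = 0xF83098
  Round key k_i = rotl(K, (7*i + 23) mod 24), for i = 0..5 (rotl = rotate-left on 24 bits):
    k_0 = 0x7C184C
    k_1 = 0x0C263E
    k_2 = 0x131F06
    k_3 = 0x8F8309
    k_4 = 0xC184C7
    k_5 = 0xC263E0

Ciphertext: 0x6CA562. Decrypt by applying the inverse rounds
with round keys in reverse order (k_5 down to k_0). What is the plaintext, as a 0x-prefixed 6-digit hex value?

0xFECA4B

s_0 = ciphertext = 0x6CA562
s_1 = InvRound(s_0, k_5) = 0x5F4537
s_2 = InvRound(s_1, k_4) = 0x6F3055
s_3 = InvRound(s_2, k_3) = 0x1D0314
s_4 = InvRound(s_3, k_2) = 0x774749
s_5 = InvRound(s_4, k_1) = 0x61A4CD
s_6 = InvRound(s_5, k_0) = 0xFECA4B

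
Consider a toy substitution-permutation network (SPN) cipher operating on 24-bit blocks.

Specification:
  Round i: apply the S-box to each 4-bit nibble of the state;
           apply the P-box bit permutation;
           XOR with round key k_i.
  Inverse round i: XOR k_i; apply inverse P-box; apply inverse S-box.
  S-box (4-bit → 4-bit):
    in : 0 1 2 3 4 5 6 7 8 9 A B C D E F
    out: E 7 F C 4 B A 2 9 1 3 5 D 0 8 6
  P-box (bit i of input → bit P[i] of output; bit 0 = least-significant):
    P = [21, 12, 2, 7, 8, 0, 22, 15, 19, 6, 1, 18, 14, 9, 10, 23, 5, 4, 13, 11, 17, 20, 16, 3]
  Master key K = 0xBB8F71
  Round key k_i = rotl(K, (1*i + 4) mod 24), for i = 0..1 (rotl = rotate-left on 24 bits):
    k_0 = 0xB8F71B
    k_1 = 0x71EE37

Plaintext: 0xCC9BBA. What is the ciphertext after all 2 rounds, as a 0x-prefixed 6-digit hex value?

s_0 = plaintext = 0xCC9BBA
s_1 = Round(s_0, k_0) = 0xD38E31
s_2 = Round(s_1, k_1) = 0x951633

0x951633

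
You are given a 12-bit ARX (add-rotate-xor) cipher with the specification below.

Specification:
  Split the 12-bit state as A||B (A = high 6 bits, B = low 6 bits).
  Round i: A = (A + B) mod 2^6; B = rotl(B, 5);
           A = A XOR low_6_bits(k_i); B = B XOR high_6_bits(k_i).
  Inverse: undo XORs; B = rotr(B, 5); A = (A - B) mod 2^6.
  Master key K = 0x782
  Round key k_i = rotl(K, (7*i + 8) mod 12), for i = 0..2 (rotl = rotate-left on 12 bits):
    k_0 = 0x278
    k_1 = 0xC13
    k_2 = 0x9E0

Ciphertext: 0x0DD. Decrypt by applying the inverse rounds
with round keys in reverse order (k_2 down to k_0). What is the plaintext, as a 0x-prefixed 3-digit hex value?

0x146

s_0 = ciphertext = 0x0DD
s_1 = InvRound(s_0, k_2) = 0xBB5
s_2 = InvRound(s_1, k_1) = 0xCCA
s_3 = InvRound(s_2, k_0) = 0x146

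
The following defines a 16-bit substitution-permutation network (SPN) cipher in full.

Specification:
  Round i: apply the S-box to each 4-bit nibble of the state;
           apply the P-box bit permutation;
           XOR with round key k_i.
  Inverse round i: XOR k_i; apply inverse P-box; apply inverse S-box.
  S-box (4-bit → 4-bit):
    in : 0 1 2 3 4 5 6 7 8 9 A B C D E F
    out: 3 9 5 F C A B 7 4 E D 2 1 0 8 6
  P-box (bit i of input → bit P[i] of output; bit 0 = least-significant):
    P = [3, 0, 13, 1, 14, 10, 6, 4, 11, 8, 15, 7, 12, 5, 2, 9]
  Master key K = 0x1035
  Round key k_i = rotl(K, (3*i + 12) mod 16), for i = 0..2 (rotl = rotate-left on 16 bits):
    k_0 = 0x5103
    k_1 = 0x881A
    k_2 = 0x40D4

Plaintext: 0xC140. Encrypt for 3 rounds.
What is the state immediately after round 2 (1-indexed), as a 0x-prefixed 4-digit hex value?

s_0 = plaintext = 0xC140
s_1 = Round(s_0, k_0) = 0x49DA
s_2 = Round(s_1, k_1) = 0x2B94
s_3 = Round(s_2, k_2) = 0x7582

0x2B94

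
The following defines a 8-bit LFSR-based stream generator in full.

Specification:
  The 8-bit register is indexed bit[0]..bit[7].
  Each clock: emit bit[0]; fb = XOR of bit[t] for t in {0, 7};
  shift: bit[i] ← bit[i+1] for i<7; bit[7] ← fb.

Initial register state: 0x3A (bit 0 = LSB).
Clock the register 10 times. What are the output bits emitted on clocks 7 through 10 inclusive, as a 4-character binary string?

0001

reg_0 = 0x3A
clock 1: out=0, reg = 0x1D
clock 2: out=1, reg = 0x8E
clock 3: out=0, reg = 0xC7
clock 4: out=1, reg = 0x63
clock 5: out=1, reg = 0xB1
clock 6: out=1, reg = 0x58
clock 7: out=0, reg = 0x2C
clock 8: out=0, reg = 0x16
clock 9: out=0, reg = 0x0B
clock 10: out=1, reg = 0x85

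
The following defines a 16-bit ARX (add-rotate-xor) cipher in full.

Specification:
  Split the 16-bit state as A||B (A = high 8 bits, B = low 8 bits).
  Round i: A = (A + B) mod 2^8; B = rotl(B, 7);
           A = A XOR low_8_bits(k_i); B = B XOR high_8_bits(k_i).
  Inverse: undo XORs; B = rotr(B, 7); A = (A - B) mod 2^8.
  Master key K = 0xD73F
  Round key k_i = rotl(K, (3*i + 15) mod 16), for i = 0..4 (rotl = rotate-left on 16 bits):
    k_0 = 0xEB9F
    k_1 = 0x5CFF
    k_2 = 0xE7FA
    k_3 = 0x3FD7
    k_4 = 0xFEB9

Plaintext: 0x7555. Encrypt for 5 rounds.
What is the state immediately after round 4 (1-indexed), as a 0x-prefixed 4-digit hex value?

0xEFF3

s_0 = plaintext = 0x7555
s_1 = Round(s_0, k_0) = 0x5541
s_2 = Round(s_1, k_1) = 0x69FC
s_3 = Round(s_2, k_2) = 0x9F99
s_4 = Round(s_3, k_3) = 0xEFF3
s_5 = Round(s_4, k_4) = 0x5B07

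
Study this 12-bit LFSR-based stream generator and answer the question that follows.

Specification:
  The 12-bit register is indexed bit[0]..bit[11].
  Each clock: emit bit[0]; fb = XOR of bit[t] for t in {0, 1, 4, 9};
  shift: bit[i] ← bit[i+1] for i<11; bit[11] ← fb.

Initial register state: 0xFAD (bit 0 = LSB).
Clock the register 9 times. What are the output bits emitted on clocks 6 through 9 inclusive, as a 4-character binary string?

1011

reg_0 = 0xFAD
clock 1: out=1, reg = 0x7D6
clock 2: out=0, reg = 0xBEB
clock 3: out=1, reg = 0xDF5
clock 4: out=1, reg = 0x6FA
clock 5: out=0, reg = 0xB7D
clock 6: out=1, reg = 0xDBE
clock 7: out=0, reg = 0x6DF
clock 8: out=1, reg = 0x36F
clock 9: out=1, reg = 0x9B7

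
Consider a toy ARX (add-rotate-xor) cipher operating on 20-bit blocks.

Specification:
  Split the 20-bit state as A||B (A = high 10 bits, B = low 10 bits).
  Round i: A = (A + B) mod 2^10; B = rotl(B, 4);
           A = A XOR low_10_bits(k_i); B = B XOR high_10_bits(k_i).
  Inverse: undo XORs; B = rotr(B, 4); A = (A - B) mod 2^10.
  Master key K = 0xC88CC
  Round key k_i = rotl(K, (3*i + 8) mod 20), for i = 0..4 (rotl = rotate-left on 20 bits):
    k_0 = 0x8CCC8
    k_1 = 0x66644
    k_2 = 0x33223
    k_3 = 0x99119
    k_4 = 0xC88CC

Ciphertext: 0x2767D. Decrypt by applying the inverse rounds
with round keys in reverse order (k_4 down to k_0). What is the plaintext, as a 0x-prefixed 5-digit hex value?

0x8D1A3

s_0 = ciphertext = 0x2767D
s_1 = InvRound(s_0, k_4) = 0x1F3D5
s_2 = InvRound(s_1, k_3) = 0x4285B
s_3 = InvRound(s_2, k_2) = 0x581C9
s_4 = InvRound(s_3, k_1) = 0xC7C05
s_5 = InvRound(s_4, k_0) = 0x8D1A3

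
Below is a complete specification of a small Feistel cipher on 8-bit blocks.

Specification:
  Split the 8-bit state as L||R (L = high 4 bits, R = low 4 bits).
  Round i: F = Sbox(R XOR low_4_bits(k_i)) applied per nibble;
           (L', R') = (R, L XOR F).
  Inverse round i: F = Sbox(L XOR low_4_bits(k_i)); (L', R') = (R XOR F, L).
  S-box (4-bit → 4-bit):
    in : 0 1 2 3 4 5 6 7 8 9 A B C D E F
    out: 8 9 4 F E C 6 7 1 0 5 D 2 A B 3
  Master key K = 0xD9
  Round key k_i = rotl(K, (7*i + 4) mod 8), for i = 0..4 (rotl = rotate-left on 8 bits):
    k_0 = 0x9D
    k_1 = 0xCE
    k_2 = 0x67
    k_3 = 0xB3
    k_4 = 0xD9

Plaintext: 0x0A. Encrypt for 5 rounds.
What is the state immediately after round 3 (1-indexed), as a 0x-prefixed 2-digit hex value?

s_0 = plaintext = 0x0A
s_1 = Round(s_0, k_0) = 0xA7
s_2 = Round(s_1, k_1) = 0x7A
s_3 = Round(s_2, k_2) = 0xAD
s_4 = Round(s_3, k_3) = 0xD1
s_5 = Round(s_4, k_4) = 0x1C

0xAD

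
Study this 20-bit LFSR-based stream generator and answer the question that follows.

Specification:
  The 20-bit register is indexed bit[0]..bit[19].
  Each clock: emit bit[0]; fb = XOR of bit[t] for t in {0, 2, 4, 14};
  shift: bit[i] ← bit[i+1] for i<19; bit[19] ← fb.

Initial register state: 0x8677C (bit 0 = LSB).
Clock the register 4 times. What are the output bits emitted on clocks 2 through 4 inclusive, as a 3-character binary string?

reg_0 = 0x8677C
clock 1: out=0, reg = 0xC33BE
clock 2: out=0, reg = 0x619DF
clock 3: out=1, reg = 0xB0CEF
clock 4: out=1, reg = 0x58677

011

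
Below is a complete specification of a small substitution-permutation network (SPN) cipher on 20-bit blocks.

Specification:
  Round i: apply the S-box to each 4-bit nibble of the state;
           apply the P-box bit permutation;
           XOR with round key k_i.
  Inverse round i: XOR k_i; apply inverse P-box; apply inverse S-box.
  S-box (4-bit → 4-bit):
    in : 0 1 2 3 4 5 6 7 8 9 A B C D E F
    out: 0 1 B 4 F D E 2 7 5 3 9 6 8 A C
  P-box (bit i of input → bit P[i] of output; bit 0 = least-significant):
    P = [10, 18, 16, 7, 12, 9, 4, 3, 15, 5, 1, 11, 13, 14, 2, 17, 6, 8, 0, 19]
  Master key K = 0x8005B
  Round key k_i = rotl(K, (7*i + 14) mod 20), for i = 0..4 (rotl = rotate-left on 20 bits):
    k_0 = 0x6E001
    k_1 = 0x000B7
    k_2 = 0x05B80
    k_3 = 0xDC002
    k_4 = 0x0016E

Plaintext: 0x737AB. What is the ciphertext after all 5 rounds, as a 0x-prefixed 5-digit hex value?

0x8F9EB

s_0 = plaintext = 0x737AB
s_1 = Round(s_0, k_0) = 0x6F7A5
s_2 = Round(s_1, k_1) = 0xB1712
s_3 = Round(s_2, k_2) = 0xC6F60
s_4 = Round(s_3, k_3) = 0xF8B1D
s_5 = Round(s_4, k_4) = 0x8F9EB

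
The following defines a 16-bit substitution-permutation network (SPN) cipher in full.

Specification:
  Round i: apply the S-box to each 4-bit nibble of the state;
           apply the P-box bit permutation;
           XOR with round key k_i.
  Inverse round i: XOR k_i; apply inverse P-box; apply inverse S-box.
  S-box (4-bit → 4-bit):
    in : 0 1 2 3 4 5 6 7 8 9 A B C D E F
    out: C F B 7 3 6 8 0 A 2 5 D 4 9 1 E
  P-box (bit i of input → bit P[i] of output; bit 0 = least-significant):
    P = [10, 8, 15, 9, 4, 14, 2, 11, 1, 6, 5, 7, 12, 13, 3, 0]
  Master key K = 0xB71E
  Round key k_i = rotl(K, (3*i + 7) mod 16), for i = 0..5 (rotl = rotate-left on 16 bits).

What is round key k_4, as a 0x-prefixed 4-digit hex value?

0xB8F5

K = 0xB71E
k_0 = rotl(K, (3*0+7) mod 16) = rotl(K, 7) = 0x8F5B
k_1 = rotl(K, (3*1+7) mod 16) = rotl(K, 10) = 0x7ADC
k_2 = rotl(K, (3*2+7) mod 16) = rotl(K, 13) = 0xD6E3
k_3 = rotl(K, (3*3+7) mod 16) = rotl(K, 0) = 0xB71E
k_4 = rotl(K, (3*4+7) mod 16) = rotl(K, 3) = 0xB8F5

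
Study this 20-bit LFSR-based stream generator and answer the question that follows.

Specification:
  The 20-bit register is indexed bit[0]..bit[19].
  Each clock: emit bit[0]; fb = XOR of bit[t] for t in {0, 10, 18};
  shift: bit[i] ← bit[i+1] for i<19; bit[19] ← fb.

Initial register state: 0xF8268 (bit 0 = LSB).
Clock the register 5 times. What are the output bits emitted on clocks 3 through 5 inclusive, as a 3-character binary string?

reg_0 = 0xF8268
clock 1: out=0, reg = 0xFC134
clock 2: out=0, reg = 0xFE09A
clock 3: out=0, reg = 0xFF04D
clock 4: out=1, reg = 0x7F826
clock 5: out=0, reg = 0xBFC13

010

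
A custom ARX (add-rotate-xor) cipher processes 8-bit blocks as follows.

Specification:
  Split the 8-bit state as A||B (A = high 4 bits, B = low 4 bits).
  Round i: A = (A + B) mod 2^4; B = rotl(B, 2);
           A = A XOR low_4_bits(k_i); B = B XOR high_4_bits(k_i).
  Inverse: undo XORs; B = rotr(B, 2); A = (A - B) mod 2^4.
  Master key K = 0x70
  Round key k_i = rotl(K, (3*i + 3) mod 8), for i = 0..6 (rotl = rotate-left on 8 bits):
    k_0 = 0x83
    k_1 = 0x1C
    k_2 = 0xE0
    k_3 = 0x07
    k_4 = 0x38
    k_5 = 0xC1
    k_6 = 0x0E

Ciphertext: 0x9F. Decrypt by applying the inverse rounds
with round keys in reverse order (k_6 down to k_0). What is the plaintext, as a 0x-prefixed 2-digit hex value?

0x77

s_0 = ciphertext = 0x9F
s_1 = InvRound(s_0, k_6) = 0x8F
s_2 = InvRound(s_1, k_5) = 0xDC
s_3 = InvRound(s_2, k_4) = 0x6F
s_4 = InvRound(s_3, k_3) = 0x2F
s_5 = InvRound(s_4, k_2) = 0xE4
s_6 = InvRound(s_5, k_1) = 0xD5
s_7 = InvRound(s_6, k_0) = 0x77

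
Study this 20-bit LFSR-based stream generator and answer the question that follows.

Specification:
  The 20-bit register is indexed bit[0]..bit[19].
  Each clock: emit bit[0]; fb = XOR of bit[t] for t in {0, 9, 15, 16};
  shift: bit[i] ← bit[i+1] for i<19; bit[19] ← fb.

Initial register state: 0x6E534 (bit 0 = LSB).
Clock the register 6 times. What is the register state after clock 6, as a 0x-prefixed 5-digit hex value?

0xF5B94

reg_0 = 0x6E534
clock 1: out=0, reg = 0xB729A
clock 2: out=0, reg = 0x5B94D
clock 3: out=1, reg = 0xADCA6
clock 4: out=0, reg = 0xD6E53
clock 5: out=1, reg = 0xEB729
clock 6: out=1, reg = 0xF5B94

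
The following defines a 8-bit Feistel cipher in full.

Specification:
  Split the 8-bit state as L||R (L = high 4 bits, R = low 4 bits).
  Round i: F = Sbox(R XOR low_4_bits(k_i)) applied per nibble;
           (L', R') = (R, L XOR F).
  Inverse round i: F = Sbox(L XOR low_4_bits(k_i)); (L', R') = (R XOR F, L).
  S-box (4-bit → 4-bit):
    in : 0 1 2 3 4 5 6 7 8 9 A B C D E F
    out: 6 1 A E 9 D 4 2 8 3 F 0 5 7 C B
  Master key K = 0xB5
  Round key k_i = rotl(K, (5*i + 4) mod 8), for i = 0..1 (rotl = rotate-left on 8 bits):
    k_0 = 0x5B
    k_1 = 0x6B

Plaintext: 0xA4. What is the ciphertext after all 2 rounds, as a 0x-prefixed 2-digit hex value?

0x1B

s_0 = plaintext = 0xA4
s_1 = Round(s_0, k_0) = 0x41
s_2 = Round(s_1, k_1) = 0x1B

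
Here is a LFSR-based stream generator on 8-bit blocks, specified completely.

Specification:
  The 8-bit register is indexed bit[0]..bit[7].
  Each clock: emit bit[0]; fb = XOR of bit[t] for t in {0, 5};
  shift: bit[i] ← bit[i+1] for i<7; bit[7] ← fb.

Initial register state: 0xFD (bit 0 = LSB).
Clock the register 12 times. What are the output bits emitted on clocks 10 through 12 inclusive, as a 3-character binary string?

reg_0 = 0xFD
clock 1: out=1, reg = 0x7E
clock 2: out=0, reg = 0xBF
clock 3: out=1, reg = 0x5F
clock 4: out=1, reg = 0xAF
clock 5: out=1, reg = 0x57
clock 6: out=1, reg = 0xAB
clock 7: out=1, reg = 0x55
clock 8: out=1, reg = 0xAA
clock 9: out=0, reg = 0xD5
clock 10: out=1, reg = 0xEA
clock 11: out=0, reg = 0xF5
clock 12: out=1, reg = 0x7A

101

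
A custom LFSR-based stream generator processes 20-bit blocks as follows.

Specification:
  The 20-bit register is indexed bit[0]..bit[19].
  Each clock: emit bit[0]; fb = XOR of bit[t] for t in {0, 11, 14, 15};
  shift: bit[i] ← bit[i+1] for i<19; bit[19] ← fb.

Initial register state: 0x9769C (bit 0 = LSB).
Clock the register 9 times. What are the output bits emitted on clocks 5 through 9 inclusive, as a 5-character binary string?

10010

reg_0 = 0x9769C
clock 1: out=0, reg = 0xCBB4E
clock 2: out=0, reg = 0x65DA7
clock 3: out=1, reg = 0xB2ED3
clock 4: out=1, reg = 0x59769
clock 5: out=1, reg = 0x2CBB4
clock 6: out=0, reg = 0x965DA
clock 7: out=0, reg = 0xCB2ED
clock 8: out=1, reg = 0x65976
clock 9: out=0, reg = 0x32CBB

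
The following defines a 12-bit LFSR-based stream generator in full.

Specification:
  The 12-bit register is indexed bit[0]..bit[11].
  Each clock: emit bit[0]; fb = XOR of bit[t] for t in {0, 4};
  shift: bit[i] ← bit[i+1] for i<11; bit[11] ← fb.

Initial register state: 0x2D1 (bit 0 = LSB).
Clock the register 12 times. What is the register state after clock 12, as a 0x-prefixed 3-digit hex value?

reg_0 = 0x2D1
clock 1: out=1, reg = 0x168
clock 2: out=0, reg = 0x0B4
clock 3: out=0, reg = 0x85A
clock 4: out=0, reg = 0xC2D
clock 5: out=1, reg = 0xE16
clock 6: out=0, reg = 0xF0B
clock 7: out=1, reg = 0xF85
clock 8: out=1, reg = 0xFC2
clock 9: out=0, reg = 0x7E1
clock 10: out=1, reg = 0xBF0
clock 11: out=0, reg = 0xDF8
clock 12: out=0, reg = 0xEFC

0xEFC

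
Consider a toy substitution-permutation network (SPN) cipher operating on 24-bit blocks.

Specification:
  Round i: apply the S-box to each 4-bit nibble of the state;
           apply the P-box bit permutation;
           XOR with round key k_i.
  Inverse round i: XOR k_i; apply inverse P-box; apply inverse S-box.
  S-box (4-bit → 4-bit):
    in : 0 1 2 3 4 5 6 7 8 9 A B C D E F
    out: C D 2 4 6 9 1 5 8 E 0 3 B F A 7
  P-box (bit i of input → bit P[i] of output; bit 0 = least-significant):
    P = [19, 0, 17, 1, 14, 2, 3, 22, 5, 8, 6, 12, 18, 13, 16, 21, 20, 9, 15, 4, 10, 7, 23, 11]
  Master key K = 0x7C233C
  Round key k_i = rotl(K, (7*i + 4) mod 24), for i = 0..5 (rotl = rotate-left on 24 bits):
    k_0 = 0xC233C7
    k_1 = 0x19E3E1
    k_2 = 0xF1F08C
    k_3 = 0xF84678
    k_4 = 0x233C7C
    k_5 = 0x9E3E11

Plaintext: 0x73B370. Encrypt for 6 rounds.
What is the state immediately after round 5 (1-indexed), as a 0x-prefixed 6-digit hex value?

s_0 = plaintext = 0x73B370
s_1 = Round(s_0, k_0) = 0x44D78D
s_2 = Round(s_1, k_1) = 0xF64102
s_3 = Round(s_2, k_2) = 0x20C465
s_4 = Round(s_3, k_3) = 0xD4A7AA
s_5 = Round(s_4, k_4) = 0xA3B29C
s_6 = Round(s_5, k_5) = 0xD29F1E

0xA3B29C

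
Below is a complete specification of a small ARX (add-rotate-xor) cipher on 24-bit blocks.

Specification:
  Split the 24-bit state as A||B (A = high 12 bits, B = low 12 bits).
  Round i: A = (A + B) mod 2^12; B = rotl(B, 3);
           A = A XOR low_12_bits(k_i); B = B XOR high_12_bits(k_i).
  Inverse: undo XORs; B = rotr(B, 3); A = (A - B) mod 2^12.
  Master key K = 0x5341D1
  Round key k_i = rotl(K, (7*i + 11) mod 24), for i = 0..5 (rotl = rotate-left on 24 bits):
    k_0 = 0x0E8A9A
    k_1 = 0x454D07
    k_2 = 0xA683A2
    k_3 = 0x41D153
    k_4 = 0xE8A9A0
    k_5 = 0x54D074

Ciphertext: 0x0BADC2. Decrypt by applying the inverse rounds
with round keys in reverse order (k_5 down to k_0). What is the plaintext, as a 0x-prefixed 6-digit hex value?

0x277467

s_0 = ciphertext = 0x0BADC2
s_1 = InvRound(s_0, k_5) = 0x1BDF11
s_2 = InvRound(s_1, k_4) = 0x1EA633
s_3 = InvRound(s_2, k_3) = 0x474C45
s_4 = InvRound(s_3, k_2) = 0xD11AC5
s_5 = InvRound(s_4, k_1) = 0xC443D2
s_6 = InvRound(s_5, k_0) = 0x277467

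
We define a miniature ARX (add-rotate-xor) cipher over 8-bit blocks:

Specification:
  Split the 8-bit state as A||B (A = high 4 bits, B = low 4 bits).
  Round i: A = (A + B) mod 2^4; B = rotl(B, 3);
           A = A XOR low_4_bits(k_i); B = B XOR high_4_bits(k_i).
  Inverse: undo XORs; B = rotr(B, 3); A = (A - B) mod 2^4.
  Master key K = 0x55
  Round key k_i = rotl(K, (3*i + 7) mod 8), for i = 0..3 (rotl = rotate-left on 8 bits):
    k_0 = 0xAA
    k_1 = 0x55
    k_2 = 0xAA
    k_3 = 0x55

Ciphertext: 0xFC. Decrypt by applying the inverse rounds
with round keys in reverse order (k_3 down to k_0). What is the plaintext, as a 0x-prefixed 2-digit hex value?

s_0 = ciphertext = 0xFC
s_1 = InvRound(s_0, k_3) = 0x73
s_2 = InvRound(s_1, k_2) = 0xA3
s_3 = InvRound(s_2, k_1) = 0x3C
s_4 = InvRound(s_3, k_0) = 0xDC

0xDC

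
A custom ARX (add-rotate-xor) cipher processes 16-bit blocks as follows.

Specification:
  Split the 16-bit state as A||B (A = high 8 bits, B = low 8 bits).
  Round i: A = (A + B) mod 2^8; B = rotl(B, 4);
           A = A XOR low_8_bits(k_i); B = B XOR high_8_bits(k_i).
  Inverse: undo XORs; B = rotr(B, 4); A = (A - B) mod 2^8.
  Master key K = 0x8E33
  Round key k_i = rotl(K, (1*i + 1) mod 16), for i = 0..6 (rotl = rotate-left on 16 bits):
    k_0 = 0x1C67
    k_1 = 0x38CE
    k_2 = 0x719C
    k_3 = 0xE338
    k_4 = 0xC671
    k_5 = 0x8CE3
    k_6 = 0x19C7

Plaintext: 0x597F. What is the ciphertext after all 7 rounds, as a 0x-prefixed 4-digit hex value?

0xAB30

s_0 = plaintext = 0x597F
s_1 = Round(s_0, k_0) = 0xBFEB
s_2 = Round(s_1, k_1) = 0x6486
s_3 = Round(s_2, k_2) = 0x7619
s_4 = Round(s_3, k_3) = 0xB772
s_5 = Round(s_4, k_4) = 0x58E1
s_6 = Round(s_5, k_5) = 0xDA92
s_7 = Round(s_6, k_6) = 0xAB30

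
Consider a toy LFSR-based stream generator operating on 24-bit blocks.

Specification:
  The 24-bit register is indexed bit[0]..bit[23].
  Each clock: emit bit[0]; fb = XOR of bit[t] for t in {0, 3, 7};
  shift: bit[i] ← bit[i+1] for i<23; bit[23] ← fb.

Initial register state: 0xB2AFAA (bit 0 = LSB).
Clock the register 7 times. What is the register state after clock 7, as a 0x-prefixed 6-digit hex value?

0x01655F

reg_0 = 0xB2AFAA
clock 1: out=0, reg = 0x5957D5
clock 2: out=1, reg = 0x2CABEA
clock 3: out=0, reg = 0x1655F5
clock 4: out=1, reg = 0x0B2AFA
clock 5: out=0, reg = 0x05957D
clock 6: out=1, reg = 0x02CABE
clock 7: out=0, reg = 0x01655F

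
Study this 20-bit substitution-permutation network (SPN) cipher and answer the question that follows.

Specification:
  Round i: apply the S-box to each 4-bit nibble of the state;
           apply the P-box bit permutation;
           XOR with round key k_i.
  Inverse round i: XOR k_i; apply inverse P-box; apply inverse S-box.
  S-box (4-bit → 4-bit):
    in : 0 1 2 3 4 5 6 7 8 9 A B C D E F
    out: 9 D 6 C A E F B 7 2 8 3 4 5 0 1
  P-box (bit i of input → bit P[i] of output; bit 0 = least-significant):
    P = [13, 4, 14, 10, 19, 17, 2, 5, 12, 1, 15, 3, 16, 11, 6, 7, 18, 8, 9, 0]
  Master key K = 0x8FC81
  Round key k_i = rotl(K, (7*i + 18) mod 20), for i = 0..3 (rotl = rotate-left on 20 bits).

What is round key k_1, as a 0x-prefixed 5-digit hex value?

0xF9031

K = 0x8FC81
k_0 = rotl(K, (7*0+18) mod 20) = rotl(K, 18) = 0x63F20
k_1 = rotl(K, (7*1+18) mod 20) = rotl(K, 5) = 0xF9031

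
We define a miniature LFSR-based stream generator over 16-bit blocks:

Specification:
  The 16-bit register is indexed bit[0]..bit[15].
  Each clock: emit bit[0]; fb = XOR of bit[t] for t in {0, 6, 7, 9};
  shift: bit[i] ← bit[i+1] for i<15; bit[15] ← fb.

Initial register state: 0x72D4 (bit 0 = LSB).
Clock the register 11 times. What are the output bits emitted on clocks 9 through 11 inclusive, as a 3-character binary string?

010

reg_0 = 0x72D4
clock 1: out=0, reg = 0xB96A
clock 2: out=0, reg = 0xDCB5
clock 3: out=1, reg = 0x6E5A
clock 4: out=0, reg = 0x372D
clock 5: out=1, reg = 0x1B96
clock 6: out=0, reg = 0x0DCB
clock 7: out=1, reg = 0x86E5
clock 8: out=1, reg = 0x4372
clock 9: out=0, reg = 0x21B9
clock 10: out=1, reg = 0x10DC
clock 11: out=0, reg = 0x086E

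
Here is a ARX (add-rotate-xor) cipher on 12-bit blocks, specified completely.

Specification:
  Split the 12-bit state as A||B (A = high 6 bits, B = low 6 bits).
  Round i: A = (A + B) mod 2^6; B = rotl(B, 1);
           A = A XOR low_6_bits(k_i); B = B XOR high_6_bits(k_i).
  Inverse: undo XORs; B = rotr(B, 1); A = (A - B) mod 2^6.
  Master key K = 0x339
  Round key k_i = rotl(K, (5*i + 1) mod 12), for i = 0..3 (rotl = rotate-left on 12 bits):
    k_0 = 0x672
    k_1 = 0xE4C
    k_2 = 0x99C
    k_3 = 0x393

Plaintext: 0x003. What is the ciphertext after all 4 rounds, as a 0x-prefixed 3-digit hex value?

s_0 = plaintext = 0x003
s_1 = Round(s_0, k_0) = 0xC5F
s_2 = Round(s_1, k_1) = 0x707
s_3 = Round(s_2, k_2) = 0xFE8
s_4 = Round(s_3, k_3) = 0xD1F

0xD1F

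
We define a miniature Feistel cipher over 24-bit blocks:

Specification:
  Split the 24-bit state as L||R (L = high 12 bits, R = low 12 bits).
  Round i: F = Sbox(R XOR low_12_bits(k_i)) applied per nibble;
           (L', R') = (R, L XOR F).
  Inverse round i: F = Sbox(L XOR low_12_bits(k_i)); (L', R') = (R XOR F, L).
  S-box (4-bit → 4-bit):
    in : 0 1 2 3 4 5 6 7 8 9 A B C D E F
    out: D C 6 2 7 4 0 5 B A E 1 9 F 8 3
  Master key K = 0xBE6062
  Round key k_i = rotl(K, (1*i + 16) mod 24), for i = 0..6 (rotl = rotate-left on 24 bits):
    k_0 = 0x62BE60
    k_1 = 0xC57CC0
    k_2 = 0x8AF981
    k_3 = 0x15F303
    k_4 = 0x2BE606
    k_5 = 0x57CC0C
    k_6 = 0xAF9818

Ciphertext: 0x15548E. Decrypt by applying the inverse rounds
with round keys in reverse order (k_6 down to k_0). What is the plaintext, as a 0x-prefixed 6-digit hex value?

0xCE70CB

s_0 = ciphertext = 0x15548E
s_1 = InvRound(s_0, k_6) = 0xEF1155
s_2 = InvRound(s_1, k_5) = 0x76AEF1
s_3 = InvRound(s_2, k_4) = 0x2F876A
s_4 = InvRound(s_3, k_3) = 0xB5B2F8
s_5 = InvRound(s_4, k_2) = 0x406B5B
s_6 = InvRound(s_5, k_1) = 0x0CB406
s_7 = InvRound(s_6, k_0) = 0xCE70CB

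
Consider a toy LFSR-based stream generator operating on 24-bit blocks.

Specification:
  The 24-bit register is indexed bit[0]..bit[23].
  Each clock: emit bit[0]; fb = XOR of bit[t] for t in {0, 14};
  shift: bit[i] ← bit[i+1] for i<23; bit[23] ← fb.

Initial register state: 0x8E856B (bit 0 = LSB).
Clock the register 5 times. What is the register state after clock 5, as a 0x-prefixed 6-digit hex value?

reg_0 = 0x8E856B
clock 1: out=1, reg = 0xC742B5
clock 2: out=1, reg = 0x63A15A
clock 3: out=0, reg = 0x31D0AD
clock 4: out=1, reg = 0x18E856
clock 5: out=0, reg = 0x8C742B

0x8C742B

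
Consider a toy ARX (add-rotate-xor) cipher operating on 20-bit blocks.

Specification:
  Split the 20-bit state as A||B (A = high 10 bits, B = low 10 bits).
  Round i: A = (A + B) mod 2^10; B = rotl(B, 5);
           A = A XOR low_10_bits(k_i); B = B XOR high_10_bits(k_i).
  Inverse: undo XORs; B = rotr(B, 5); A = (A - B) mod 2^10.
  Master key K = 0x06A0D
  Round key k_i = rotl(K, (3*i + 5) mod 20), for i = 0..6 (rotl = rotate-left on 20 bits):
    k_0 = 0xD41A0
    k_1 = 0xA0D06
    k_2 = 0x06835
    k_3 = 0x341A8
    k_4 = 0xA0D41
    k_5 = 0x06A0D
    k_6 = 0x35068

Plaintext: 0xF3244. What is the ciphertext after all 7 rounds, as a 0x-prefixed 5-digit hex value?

s_0 = plaintext = 0xF3244
s_1 = Round(s_0, k_0) = 0xEC3C2
s_2 = Round(s_1, k_1) = 0x9D2DD
s_3 = Round(s_2, k_2) = 0x593AC
s_4 = Round(s_3, k_3) = 0x2E14D
s_5 = Round(s_4, k_4) = 0xD1329
s_6 = Round(s_5, k_5) = 0x18123
s_7 = Round(s_6, k_6) = 0x7ACBD

0x7ACBD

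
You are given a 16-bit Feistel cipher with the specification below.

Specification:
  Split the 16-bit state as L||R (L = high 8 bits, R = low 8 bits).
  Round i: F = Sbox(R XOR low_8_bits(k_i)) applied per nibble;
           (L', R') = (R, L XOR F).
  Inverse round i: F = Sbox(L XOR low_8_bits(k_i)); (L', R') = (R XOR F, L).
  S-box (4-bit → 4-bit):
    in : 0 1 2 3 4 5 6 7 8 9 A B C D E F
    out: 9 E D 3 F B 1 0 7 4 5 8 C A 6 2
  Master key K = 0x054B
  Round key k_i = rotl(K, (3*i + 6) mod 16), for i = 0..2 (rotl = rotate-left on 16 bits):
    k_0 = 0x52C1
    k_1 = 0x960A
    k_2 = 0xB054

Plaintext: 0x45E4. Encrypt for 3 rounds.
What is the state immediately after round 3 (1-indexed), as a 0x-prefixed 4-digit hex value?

s_0 = plaintext = 0x45E4
s_1 = Round(s_0, k_0) = 0xE49E
s_2 = Round(s_1, k_1) = 0x9EAB
s_3 = Round(s_2, k_2) = 0xABBC

0xABBC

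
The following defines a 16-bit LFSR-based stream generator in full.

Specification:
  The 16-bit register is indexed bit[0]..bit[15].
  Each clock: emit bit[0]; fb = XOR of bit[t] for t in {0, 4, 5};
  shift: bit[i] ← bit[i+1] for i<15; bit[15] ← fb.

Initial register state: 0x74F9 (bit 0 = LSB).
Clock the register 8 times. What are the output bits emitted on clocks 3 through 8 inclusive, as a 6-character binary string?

011111

reg_0 = 0x74F9
clock 1: out=1, reg = 0xBA7C
clock 2: out=0, reg = 0x5D3E
clock 3: out=0, reg = 0x2E9F
clock 4: out=1, reg = 0x174F
clock 5: out=1, reg = 0x8BA7
clock 6: out=1, reg = 0x45D3
clock 7: out=1, reg = 0x22E9
clock 8: out=1, reg = 0x1174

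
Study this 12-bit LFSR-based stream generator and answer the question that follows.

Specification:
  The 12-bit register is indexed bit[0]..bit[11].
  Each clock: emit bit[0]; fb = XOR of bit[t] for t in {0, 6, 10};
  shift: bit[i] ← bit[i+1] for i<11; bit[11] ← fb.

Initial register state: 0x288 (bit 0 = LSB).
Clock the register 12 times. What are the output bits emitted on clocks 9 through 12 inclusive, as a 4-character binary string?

reg_0 = 0x288
clock 1: out=0, reg = 0x144
clock 2: out=0, reg = 0x8A2
clock 3: out=0, reg = 0x451
clock 4: out=1, reg = 0xA28
clock 5: out=0, reg = 0x514
clock 6: out=0, reg = 0xA8A
clock 7: out=0, reg = 0x545
clock 8: out=1, reg = 0xAA2
clock 9: out=0, reg = 0x551
clock 10: out=1, reg = 0xAA8
clock 11: out=0, reg = 0x554
clock 12: out=0, reg = 0x2AA

0100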